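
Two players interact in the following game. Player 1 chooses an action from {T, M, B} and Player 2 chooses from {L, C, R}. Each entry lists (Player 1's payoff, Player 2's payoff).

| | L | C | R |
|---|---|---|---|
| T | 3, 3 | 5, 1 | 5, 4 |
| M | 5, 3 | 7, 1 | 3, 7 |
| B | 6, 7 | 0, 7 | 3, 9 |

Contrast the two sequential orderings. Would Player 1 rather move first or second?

If Player 1 leads: Player 2's best replies are T→R, M→R, B→R; Player 1's induced payoffs 5, 3, 3; outcome (T, R), payoffs (5, 4).
If Player 2 leads: Player 1's best replies are L→B, C→M, R→T; Player 2's induced payoffs 7, 1, 4; outcome (B, L), payoffs (6, 7).
Player 1 gets 5 moving first and 6 moving second, so Player 1 prefers to move second.

second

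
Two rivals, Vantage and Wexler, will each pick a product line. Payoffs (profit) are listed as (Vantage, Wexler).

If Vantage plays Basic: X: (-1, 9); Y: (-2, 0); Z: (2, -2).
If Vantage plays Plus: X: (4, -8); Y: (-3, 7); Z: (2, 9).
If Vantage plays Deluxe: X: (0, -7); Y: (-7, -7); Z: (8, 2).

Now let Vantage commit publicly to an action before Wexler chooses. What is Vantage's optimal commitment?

Work backward from Wexler's decision.
- Basic: BR = X, leader payoff -1.
- Plus: BR = Z, leader payoff 2.
- Deluxe: BR = Z, leader payoff 8.
Among -1, 2, 8, the best is 8 at Deluxe. Subgame-perfect outcome: (Deluxe, Z) with payoffs (8, 2).

Deluxe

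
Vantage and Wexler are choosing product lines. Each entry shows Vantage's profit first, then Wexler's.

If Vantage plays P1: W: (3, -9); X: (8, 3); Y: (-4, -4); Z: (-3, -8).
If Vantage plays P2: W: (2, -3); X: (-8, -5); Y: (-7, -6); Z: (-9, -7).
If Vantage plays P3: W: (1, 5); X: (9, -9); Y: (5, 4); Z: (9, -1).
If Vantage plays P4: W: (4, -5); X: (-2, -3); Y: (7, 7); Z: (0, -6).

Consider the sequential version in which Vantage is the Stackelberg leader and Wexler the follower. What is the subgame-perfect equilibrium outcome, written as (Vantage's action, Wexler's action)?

(P1, X)

Wexler best-responds to each possible Vantage move:
- P1 → Wexler plays X (best of -9, 3, -4, -8); Vantage gets 8.
- P2 → Wexler plays W (best of -3, -5, -6, -7); Vantage gets 2.
- P3 → Wexler plays W (best of 5, -9, 4, -1); Vantage gets 1.
- P4 → Wexler plays Y (best of -5, -3, 7, -6); Vantage gets 7.
Maximizing over 8, 2, 1, 7, Vantage chooses P1. Subgame-perfect outcome: (P1, X) with payoffs (8, 3).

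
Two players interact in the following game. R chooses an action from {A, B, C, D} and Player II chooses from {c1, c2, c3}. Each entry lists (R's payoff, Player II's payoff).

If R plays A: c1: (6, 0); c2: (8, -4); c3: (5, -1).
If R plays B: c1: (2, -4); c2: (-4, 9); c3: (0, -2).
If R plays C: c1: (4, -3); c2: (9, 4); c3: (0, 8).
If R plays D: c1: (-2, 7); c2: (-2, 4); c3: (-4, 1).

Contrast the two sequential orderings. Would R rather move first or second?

second

If R leads: Player II's best replies are A→c1, B→c2, C→c3, D→c1; R's induced payoffs 6, -4, 0, -2; outcome (A, c1), payoffs (6, 0).
If Player II leads: R's best replies are c1→A, c2→C, c3→A; Player II's induced payoffs 0, 4, -1; outcome (C, c2), payoffs (9, 4).
R gets 6 moving first and 9 moving second, so R prefers to move second.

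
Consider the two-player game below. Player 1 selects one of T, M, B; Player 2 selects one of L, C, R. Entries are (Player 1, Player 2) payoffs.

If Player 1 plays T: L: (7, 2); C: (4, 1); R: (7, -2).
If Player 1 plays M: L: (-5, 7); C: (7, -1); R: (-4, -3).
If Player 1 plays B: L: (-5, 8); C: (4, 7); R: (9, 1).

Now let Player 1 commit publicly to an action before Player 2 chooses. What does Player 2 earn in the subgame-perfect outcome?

Solve by backward induction (Player 1 leads).
- T: BR = L, leader payoff 7.
- M: BR = L, leader payoff -5.
- B: BR = L, leader payoff -5.
Maximizing over 7, -5, -5, Player 1 chooses T. Subgame-perfect outcome: (T, L) with payoffs (7, 2).

2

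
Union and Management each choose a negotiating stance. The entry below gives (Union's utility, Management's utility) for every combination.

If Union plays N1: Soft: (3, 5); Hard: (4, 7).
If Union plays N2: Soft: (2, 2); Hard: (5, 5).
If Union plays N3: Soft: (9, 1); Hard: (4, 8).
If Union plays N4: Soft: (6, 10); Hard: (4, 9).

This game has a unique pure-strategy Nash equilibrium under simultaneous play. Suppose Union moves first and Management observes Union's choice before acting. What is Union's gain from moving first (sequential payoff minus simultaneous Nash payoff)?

Work backward from Management's decision.
- N1 → Management plays Hard (best of 5, 7); Union gets 4.
- N2 → Management plays Hard (best of 2, 5); Union gets 5.
- N3 → Management plays Hard (best of 1, 8); Union gets 4.
- N4 → Management plays Soft (best of 10, 9); Union gets 6.
Among 4, 5, 4, 6, the best is 6 at N4. Subgame-perfect outcome: (N4, Soft) with payoffs (6, 10).
Under simultaneous play:
Union's best replies: Soft→N3; Hard→N2.
Management's best replies: N1→Hard; N2→Hard; N3→Hard; N4→Soft.
Only (N2, Hard) has each player best-responding; Nash payoffs (5, 5).
Union's commitment gain: 6 − 5 = 1.

1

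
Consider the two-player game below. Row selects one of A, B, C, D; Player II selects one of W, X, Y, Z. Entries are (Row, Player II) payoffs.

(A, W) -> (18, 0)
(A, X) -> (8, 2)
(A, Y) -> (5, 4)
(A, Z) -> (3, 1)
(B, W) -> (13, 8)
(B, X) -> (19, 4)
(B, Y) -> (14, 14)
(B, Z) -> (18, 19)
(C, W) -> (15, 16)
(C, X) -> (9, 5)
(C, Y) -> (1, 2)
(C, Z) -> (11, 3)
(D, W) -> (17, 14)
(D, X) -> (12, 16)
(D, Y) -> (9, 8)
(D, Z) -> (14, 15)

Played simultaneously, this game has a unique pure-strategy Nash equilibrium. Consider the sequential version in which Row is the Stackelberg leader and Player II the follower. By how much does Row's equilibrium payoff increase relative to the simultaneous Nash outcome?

Work backward from Player II's decision.
- A → Player II plays Y (best of 0, 2, 4, 1); Row gets 5.
- B → Player II plays Z (best of 8, 4, 14, 19); Row gets 18.
- C → Player II plays W (best of 16, 5, 2, 3); Row gets 15.
- D → Player II plays X (best of 14, 16, 8, 15); Row gets 12.
Among 5, 18, 15, 12, the best is 18 at B. Subgame-perfect outcome: (B, Z) with payoffs (18, 19).
Now find the simultaneous Nash equilibrium.
Row's best replies: W→A; X→B; Y→B; Z→B.
Player II's best replies: A→Y; B→Z; C→W; D→X.
The unique mutual best reply is (B, Z), giving (18, 19).
Row's commitment gain: 18 − 18 = 0.

0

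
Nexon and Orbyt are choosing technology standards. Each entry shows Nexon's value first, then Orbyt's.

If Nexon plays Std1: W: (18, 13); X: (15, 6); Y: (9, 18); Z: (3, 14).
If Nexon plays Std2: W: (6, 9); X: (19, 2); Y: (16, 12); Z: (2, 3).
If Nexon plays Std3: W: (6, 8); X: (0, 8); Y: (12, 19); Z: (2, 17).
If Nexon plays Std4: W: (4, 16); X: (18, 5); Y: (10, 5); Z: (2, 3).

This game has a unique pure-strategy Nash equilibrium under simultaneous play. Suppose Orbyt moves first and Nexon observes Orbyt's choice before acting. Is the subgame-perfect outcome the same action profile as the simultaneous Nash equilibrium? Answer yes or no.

Solve by backward induction (Orbyt leads).
- W: BR = Std1, leader payoff 13.
- X: BR = Std2, leader payoff 2.
- Y: BR = Std2, leader payoff 12.
- Z: BR = Std1, leader payoff 14.
Orbyt's induced payoffs are 13, 2, 12, 14, so Orbyt commits to Z. Subgame-perfect outcome: (Std1, Z) with payoffs (3, 14).
For the simultaneous game, intersect best replies.
Nexon's best replies: W→Std1; X→Std2; Y→Std2; Z→Std1.
Orbyt's best replies: Std1→Y; Std2→Y; Std3→Y; Std4→W.
Only (Std2, Y) has each player best-responding; Nash payoffs (16, 12).
Sequential outcome (Std1, Z) differs from the Nash profile (Std2, Y).

no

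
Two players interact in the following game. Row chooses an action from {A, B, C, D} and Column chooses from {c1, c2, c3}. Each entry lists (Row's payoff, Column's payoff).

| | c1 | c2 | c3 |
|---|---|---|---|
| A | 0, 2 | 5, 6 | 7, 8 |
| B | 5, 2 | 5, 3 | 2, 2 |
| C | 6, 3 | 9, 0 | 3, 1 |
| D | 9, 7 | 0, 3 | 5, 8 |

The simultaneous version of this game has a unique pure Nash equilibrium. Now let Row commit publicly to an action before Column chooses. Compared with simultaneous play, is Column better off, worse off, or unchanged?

unchanged

Solve by backward induction (Row leads).
- A → Column plays c3 (best of 2, 6, 8); Row gets 7.
- B → Column plays c2 (best of 2, 3, 2); Row gets 5.
- C → Column plays c1 (best of 3, 0, 1); Row gets 6.
- D → Column plays c3 (best of 7, 3, 8); Row gets 5.
Row's induced payoffs are 7, 5, 6, 5, so Row commits to A. Subgame-perfect outcome: (A, c3) with payoffs (7, 8).
Now find the simultaneous Nash equilibrium.
Row's best replies: c1→D; c2→C; c3→A.
Column's best replies: A→c3; B→c2; C→c1; D→c3.
The unique mutual best reply is (A, c3), giving (7, 8).
Column earns 8 sequentially versus 8 at the Nash outcome: unchanged.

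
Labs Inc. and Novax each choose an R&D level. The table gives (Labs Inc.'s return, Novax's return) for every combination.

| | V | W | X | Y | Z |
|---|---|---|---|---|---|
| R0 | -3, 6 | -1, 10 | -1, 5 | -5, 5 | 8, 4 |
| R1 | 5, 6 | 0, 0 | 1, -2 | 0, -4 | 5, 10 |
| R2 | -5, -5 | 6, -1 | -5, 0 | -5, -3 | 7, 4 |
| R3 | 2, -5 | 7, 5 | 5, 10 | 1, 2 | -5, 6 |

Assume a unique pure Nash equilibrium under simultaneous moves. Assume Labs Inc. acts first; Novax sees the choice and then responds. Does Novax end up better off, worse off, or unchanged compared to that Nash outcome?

Solve by backward induction (Labs Inc. leads).
- R0: Novax compares 6, 10, 5, 5, 4 and picks W; Labs Inc. would get -1.
- R1: Novax compares 6, 0, -2, -4, 10 and picks Z; Labs Inc. would get 5.
- R2: Novax compares -5, -1, 0, -3, 4 and picks Z; Labs Inc. would get 7.
- R3: Novax compares -5, 5, 10, 2, 6 and picks X; Labs Inc. would get 5.
Labs Inc.'s induced payoffs are -1, 5, 7, 5, so Labs Inc. commits to R2. Subgame-perfect outcome: (R2, Z) with payoffs (7, 4).
Now find the simultaneous Nash equilibrium.
Labs Inc.'s best replies: V→R1; W→R3; X→R3; Y→R3; Z→R0.
Novax's best replies: R0→W; R1→Z; R2→Z; R3→X.
The unique mutual best reply is (R3, X), giving (5, 10).
Novax earns 4 sequentially versus 10 at the Nash outcome: worse off.

worse off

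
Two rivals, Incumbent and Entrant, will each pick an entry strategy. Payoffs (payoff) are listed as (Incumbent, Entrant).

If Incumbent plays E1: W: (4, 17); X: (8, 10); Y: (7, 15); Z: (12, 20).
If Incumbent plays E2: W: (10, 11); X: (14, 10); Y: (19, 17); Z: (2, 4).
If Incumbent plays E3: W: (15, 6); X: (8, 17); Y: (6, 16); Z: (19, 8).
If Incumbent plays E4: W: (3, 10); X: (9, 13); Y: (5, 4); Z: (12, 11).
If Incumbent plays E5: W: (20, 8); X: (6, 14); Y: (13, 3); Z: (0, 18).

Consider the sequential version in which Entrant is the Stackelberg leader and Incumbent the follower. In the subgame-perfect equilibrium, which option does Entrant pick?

Solve by backward induction (Entrant leads).
- W: Incumbent compares 4, 10, 15, 3, 20 and picks E5; Entrant would get 8.
- X: Incumbent compares 8, 14, 8, 9, 6 and picks E2; Entrant would get 10.
- Y: Incumbent compares 7, 19, 6, 5, 13 and picks E2; Entrant would get 17.
- Z: Incumbent compares 12, 2, 19, 12, 0 and picks E3; Entrant would get 8.
Entrant's induced payoffs are 8, 10, 17, 8, so Entrant commits to Y. Subgame-perfect outcome: (E2, Y) with payoffs (19, 17).

Y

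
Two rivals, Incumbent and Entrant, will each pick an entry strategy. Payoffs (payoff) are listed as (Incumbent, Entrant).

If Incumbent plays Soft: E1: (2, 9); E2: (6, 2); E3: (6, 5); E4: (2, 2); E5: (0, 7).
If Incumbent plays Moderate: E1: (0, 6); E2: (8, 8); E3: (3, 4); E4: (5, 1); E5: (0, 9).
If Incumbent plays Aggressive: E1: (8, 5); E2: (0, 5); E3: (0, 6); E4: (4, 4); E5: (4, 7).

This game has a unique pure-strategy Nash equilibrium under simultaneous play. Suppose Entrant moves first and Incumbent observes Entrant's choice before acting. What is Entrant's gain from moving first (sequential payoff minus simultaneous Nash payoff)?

1

Work backward from Incumbent's decision.
- E1: BR = Aggressive, leader payoff 5.
- E2: BR = Moderate, leader payoff 8.
- E3: BR = Soft, leader payoff 5.
- E4: BR = Moderate, leader payoff 1.
- E5: BR = Aggressive, leader payoff 7.
Maximizing over 5, 8, 5, 1, 7, Entrant chooses E2. Subgame-perfect outcome: (Moderate, E2) with payoffs (8, 8).
Now find the simultaneous Nash equilibrium.
Incumbent's best replies: E1→Aggressive; E2→Moderate; E3→Soft; E4→Moderate; E5→Aggressive.
Entrant's best replies: Soft→E1; Moderate→E5; Aggressive→E5.
The unique mutual best reply is (Aggressive, E5), giving (4, 7).
Entrant's commitment gain: 8 − 7 = 1.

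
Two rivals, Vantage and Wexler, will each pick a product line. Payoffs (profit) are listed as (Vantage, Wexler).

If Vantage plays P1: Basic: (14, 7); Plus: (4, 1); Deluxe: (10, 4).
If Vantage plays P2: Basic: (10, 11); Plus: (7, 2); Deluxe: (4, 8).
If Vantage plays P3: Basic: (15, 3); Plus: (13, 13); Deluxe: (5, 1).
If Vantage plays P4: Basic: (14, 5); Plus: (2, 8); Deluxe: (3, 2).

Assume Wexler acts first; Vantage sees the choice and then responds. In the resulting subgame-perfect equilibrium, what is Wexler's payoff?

13

Work backward from Vantage's decision.
- Basic: Vantage compares 14, 10, 15, 14 and picks P3; Wexler would get 3.
- Plus: Vantage compares 4, 7, 13, 2 and picks P3; Wexler would get 13.
- Deluxe: Vantage compares 10, 4, 5, 3 and picks P1; Wexler would get 4.
Among 3, 13, 4, the best is 13 at Plus. Subgame-perfect outcome: (P3, Plus) with payoffs (13, 13).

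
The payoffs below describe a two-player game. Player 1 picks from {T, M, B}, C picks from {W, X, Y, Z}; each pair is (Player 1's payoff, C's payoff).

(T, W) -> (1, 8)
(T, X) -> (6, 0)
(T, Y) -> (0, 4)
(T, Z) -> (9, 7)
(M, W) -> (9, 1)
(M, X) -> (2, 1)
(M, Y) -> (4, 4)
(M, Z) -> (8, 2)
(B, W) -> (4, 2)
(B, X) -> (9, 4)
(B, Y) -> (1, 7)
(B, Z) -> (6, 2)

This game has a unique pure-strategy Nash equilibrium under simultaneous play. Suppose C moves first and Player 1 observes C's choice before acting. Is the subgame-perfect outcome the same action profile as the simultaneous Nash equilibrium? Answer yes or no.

Solve by backward induction (C leads).
- W → Player 1 plays M (best of 1, 9, 4); C gets 1.
- X → Player 1 plays B (best of 6, 2, 9); C gets 4.
- Y → Player 1 plays M (best of 0, 4, 1); C gets 4.
- Z → Player 1 plays T (best of 9, 8, 6); C gets 7.
C's induced payoffs are 1, 4, 4, 7, so C commits to Z. Subgame-perfect outcome: (T, Z) with payoffs (9, 7).
For the simultaneous game, intersect best replies.
Player 1's best replies: W→M; X→B; Y→M; Z→T.
C's best replies: T→W; M→Y; B→Y.
The unique mutual best reply is (M, Y), giving (4, 4).
Sequential outcome (T, Z) differs from the Nash profile (M, Y).

no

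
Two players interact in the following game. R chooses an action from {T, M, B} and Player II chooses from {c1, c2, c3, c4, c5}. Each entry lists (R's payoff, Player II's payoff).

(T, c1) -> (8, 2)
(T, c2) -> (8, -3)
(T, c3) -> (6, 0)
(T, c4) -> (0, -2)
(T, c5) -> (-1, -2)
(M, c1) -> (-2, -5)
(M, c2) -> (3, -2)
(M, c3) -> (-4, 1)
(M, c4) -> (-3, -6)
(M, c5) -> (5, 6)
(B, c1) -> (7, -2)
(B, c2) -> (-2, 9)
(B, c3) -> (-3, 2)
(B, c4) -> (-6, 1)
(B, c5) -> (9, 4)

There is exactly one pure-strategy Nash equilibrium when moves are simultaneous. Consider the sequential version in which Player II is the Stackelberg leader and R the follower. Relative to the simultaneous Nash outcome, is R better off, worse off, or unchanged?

better off

Backward induction with Player II moving first.
- c1: BR = T, leader payoff 2.
- c2: BR = T, leader payoff -3.
- c3: BR = T, leader payoff 0.
- c4: BR = T, leader payoff -2.
- c5: BR = B, leader payoff 4.
Among 2, -3, 0, -2, 4, the best is 4 at c5. Subgame-perfect outcome: (B, c5) with payoffs (9, 4).
Now find the simultaneous Nash equilibrium.
R's best replies: c1→T; c2→T; c3→T; c4→T; c5→B.
Player II's best replies: T→c1; M→c5; B→c2.
The unique mutual best reply is (T, c1), giving (8, 2).
R earns 9 sequentially versus 8 at the Nash outcome: better off.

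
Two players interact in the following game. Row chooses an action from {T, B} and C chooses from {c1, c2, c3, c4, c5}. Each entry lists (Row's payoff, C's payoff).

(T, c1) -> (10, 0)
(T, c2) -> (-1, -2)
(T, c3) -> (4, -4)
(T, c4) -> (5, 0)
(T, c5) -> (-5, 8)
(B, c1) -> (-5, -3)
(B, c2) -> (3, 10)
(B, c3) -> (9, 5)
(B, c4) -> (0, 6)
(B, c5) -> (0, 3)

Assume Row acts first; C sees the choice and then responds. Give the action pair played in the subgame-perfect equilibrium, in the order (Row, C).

Work backward from C's decision.
- T: C compares 0, -2, -4, 0, 8 and picks c5; Row would get -5.
- B: C compares -3, 10, 5, 6, 3 and picks c2; Row would get 3.
Among -5, 3, the best is 3 at B. Subgame-perfect outcome: (B, c2) with payoffs (3, 10).

(B, c2)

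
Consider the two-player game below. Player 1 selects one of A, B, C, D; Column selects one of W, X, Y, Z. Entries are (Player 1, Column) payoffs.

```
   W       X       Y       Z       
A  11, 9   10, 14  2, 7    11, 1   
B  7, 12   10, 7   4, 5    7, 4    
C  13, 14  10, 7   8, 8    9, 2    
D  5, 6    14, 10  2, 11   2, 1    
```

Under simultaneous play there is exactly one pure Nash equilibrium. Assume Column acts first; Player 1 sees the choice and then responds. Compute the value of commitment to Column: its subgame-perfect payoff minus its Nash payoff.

Work backward from Player 1's decision.
- W: Player 1 compares 11, 7, 13, 5 and picks C; Column would get 14.
- X: Player 1 compares 10, 10, 10, 14 and picks D; Column would get 10.
- Y: Player 1 compares 2, 4, 8, 2 and picks C; Column would get 8.
- Z: Player 1 compares 11, 7, 9, 2 and picks A; Column would get 1.
Column's induced payoffs are 14, 10, 8, 1, so Column commits to W. Subgame-perfect outcome: (C, W) with payoffs (13, 14).
Now find the simultaneous Nash equilibrium.
Player 1's best replies: W→C; X→D; Y→C; Z→A.
Column's best replies: A→X; B→W; C→W; D→Y.
The unique mutual best reply is (C, W), giving (13, 14).
Column's commitment gain: 14 − 14 = 0.

0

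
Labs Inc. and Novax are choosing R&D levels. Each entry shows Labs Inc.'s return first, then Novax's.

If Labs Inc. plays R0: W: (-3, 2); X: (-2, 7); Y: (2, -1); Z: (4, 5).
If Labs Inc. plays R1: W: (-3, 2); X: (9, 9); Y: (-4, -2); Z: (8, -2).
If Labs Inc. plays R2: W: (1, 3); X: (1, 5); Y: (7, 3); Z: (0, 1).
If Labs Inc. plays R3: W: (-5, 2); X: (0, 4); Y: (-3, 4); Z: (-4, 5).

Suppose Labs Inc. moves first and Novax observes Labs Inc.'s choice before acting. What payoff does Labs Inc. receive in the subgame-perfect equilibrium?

9

Solve by backward induction (Labs Inc. leads).
- R0: Novax compares 2, 7, -1, 5 and picks X; Labs Inc. would get -2.
- R1: Novax compares 2, 9, -2, -2 and picks X; Labs Inc. would get 9.
- R2: Novax compares 3, 5, 3, 1 and picks X; Labs Inc. would get 1.
- R3: Novax compares 2, 4, 4, 5 and picks Z; Labs Inc. would get -4.
Maximizing over -2, 9, 1, -4, Labs Inc. chooses R1. Subgame-perfect outcome: (R1, X) with payoffs (9, 9).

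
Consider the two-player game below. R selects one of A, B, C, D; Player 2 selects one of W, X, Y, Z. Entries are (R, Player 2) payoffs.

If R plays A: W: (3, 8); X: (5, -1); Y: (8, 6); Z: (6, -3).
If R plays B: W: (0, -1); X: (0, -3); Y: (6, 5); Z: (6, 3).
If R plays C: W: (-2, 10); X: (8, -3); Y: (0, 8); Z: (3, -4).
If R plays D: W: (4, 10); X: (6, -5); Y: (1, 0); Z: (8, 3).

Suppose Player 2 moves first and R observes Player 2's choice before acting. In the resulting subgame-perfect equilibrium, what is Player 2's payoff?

R best-responds to each possible Player 2 move:
- W: R compares 3, 0, -2, 4 and picks D; Player 2 would get 10.
- X: R compares 5, 0, 8, 6 and picks C; Player 2 would get -3.
- Y: R compares 8, 6, 0, 1 and picks A; Player 2 would get 6.
- Z: R compares 6, 6, 3, 8 and picks D; Player 2 would get 3.
Maximizing over 10, -3, 6, 3, Player 2 chooses W. Subgame-perfect outcome: (D, W) with payoffs (4, 10).

10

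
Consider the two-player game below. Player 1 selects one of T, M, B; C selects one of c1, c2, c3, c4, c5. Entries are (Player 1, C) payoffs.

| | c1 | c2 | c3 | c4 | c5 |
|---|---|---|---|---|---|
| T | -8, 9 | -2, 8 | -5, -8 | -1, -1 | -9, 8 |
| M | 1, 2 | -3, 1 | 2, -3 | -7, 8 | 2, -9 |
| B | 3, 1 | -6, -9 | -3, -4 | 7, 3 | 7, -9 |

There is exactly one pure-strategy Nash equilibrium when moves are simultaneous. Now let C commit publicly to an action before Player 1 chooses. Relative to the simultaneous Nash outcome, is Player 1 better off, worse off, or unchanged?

Backward induction with C moving first.
- c1 → Player 1 plays B (best of -8, 1, 3); C gets 1.
- c2 → Player 1 plays T (best of -2, -3, -6); C gets 8.
- c3 → Player 1 plays M (best of -5, 2, -3); C gets -3.
- c4 → Player 1 plays B (best of -1, -7, 7); C gets 3.
- c5 → Player 1 plays B (best of -9, 2, 7); C gets -9.
C's induced payoffs are 1, 8, -3, 3, -9, so C commits to c2. Subgame-perfect outcome: (T, c2) with payoffs (-2, 8).
For the simultaneous game, intersect best replies.
Player 1's best replies: c1→B; c2→T; c3→M; c4→B; c5→B.
C's best replies: T→c1; M→c4; B→c4.
The unique mutual best reply is (B, c4), giving (7, 3).
Player 1 earns -2 sequentially versus 7 at the Nash outcome: worse off.

worse off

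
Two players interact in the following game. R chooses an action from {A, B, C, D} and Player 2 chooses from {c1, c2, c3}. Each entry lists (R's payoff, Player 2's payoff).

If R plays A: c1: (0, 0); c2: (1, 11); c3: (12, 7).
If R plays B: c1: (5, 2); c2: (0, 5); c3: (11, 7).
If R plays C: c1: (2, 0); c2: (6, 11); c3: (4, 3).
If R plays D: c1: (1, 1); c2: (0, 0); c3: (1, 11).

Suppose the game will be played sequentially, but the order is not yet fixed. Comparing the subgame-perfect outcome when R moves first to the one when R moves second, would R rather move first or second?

first

If R leads: Player 2's best replies are A→c2, B→c3, C→c2, D→c3; R's induced payoffs 1, 11, 6, 1; outcome (B, c3), payoffs (11, 7).
If Player 2 leads: R's best replies are c1→B, c2→C, c3→A; Player 2's induced payoffs 2, 11, 7; outcome (C, c2), payoffs (6, 11).
R gets 11 moving first and 6 moving second, so R prefers to move first.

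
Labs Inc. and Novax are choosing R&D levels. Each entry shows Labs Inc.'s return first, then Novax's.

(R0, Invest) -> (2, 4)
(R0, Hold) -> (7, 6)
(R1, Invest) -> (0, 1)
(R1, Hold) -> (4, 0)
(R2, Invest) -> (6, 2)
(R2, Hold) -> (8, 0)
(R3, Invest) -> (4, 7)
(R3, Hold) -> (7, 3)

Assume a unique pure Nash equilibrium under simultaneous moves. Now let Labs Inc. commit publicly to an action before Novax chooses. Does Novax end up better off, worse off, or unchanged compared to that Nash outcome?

Work backward from Novax's decision.
- R0: Novax compares 4, 6 and picks Hold; Labs Inc. would get 7.
- R1: Novax compares 1, 0 and picks Invest; Labs Inc. would get 0.
- R2: Novax compares 2, 0 and picks Invest; Labs Inc. would get 6.
- R3: Novax compares 7, 3 and picks Invest; Labs Inc. would get 4.
Among 7, 0, 6, 4, the best is 7 at R0. Subgame-perfect outcome: (R0, Hold) with payoffs (7, 6).
Under simultaneous play:
Labs Inc.'s best replies: Invest→R2; Hold→R2.
Novax's best replies: R0→Hold; R1→Invest; R2→Invest; R3→Invest.
The unique mutual best reply is (R2, Invest), giving (6, 2).
Novax earns 6 sequentially versus 2 at the Nash outcome: better off.

better off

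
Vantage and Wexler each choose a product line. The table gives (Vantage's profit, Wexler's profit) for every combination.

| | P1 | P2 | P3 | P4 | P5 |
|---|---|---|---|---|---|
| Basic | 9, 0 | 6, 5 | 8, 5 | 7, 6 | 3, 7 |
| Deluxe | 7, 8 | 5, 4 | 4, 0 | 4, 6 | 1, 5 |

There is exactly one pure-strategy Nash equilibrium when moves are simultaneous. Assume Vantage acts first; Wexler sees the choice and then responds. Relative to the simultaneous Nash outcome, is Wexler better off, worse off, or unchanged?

better off

Wexler best-responds to each possible Vantage move:
- Basic → Wexler plays P5 (best of 0, 5, 5, 6, 7); Vantage gets 3.
- Deluxe → Wexler plays P1 (best of 8, 4, 0, 6, 5); Vantage gets 7.
Vantage's induced payoffs are 3, 7, so Vantage commits to Deluxe. Subgame-perfect outcome: (Deluxe, P1) with payoffs (7, 8).
Now find the simultaneous Nash equilibrium.
Vantage's best replies: P1→Basic; P2→Basic; P3→Basic; P4→Basic; P5→Basic.
Wexler's best replies: Basic→P5; Deluxe→P1.
Only (Basic, P5) has each player best-responding; Nash payoffs (3, 7).
Wexler earns 8 sequentially versus 7 at the Nash outcome: better off.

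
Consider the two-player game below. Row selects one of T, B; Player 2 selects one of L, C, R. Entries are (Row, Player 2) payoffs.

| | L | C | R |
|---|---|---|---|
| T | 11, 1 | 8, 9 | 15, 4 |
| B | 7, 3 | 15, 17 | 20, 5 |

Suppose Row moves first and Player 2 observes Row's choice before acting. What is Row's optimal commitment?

B

Player 2 best-responds to each possible Row move:
- T: BR = C, leader payoff 8.
- B: BR = C, leader payoff 15.
Row's induced payoffs are 8, 15, so Row commits to B. Subgame-perfect outcome: (B, C) with payoffs (15, 17).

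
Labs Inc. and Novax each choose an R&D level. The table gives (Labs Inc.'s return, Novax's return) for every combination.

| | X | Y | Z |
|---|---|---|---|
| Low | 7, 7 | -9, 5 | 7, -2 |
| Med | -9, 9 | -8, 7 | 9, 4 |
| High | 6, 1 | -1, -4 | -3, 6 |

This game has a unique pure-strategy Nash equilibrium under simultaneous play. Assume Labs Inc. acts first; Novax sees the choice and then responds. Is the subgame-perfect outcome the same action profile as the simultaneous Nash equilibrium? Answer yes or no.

Novax best-responds to each possible Labs Inc. move:
- Low: Novax compares 7, 5, -2 and picks X; Labs Inc. would get 7.
- Med: Novax compares 9, 7, 4 and picks X; Labs Inc. would get -9.
- High: Novax compares 1, -4, 6 and picks Z; Labs Inc. would get -3.
Among 7, -9, -3, the best is 7 at Low. Subgame-perfect outcome: (Low, X) with payoffs (7, 7).
Under simultaneous play:
Labs Inc.'s best replies: X→Low; Y→High; Z→Med.
Novax's best replies: Low→X; Med→X; High→Z.
Only (Low, X) has each player best-responding; Nash payoffs (7, 7).
Sequential outcome (Low, X) coincides with the Nash profile (Low, X).

yes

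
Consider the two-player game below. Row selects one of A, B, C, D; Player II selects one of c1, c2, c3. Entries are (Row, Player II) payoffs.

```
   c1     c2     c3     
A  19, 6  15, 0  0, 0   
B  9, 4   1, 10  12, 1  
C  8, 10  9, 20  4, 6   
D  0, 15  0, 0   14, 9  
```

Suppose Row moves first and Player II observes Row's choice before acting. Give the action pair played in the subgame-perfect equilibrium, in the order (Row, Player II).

Solve by backward induction (Row leads).
- A: BR = c1, leader payoff 19.
- B: BR = c2, leader payoff 1.
- C: BR = c2, leader payoff 9.
- D: BR = c1, leader payoff 0.
Maximizing over 19, 1, 9, 0, Row chooses A. Subgame-perfect outcome: (A, c1) with payoffs (19, 6).

(A, c1)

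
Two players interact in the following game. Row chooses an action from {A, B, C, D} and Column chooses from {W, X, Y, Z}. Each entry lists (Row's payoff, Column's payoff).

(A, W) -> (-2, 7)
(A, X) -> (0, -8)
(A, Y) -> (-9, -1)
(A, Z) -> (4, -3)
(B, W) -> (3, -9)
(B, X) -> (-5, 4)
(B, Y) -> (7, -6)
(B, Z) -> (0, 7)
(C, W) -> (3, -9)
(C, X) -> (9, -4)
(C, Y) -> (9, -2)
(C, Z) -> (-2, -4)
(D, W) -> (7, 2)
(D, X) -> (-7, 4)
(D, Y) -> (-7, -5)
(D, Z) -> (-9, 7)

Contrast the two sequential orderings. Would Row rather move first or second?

If Row leads: Column's best replies are A→W, B→Z, C→Y, D→Z; Row's induced payoffs -2, 0, 9, -9; outcome (C, Y), payoffs (9, -2).
If Column leads: Row's best replies are W→D, X→C, Y→C, Z→A; Column's induced payoffs 2, -4, -2, -3; outcome (D, W), payoffs (7, 2).
Row gets 9 moving first and 7 moving second, so Row prefers to move first.

first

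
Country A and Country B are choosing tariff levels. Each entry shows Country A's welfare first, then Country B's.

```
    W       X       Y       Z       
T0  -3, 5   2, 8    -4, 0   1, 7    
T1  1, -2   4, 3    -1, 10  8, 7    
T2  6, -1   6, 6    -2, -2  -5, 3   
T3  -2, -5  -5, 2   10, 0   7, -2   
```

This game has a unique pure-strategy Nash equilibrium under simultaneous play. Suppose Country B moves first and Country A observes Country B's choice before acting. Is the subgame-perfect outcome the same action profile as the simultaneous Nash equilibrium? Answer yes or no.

no

Work backward from Country A's decision.
- W: BR = T2, leader payoff -1.
- X: BR = T2, leader payoff 6.
- Y: BR = T3, leader payoff 0.
- Z: BR = T1, leader payoff 7.
Maximizing over -1, 6, 0, 7, Country B chooses Z. Subgame-perfect outcome: (T1, Z) with payoffs (8, 7).
Now find the simultaneous Nash equilibrium.
Country A's best replies: W→T2; X→T2; Y→T3; Z→T1.
Country B's best replies: T0→X; T1→Y; T2→X; T3→X.
Only (T2, X) has each player best-responding; Nash payoffs (6, 6).
Sequential outcome (T1, Z) differs from the Nash profile (T2, X).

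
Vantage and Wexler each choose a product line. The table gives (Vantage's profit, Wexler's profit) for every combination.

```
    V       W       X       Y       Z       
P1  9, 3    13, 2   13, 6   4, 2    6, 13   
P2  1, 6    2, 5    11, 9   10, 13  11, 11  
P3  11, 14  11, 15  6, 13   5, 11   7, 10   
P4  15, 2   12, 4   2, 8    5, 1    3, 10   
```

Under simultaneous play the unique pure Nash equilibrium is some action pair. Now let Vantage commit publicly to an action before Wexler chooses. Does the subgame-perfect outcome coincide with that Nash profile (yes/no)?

no

Work backward from Wexler's decision.
- P1 → Wexler plays Z (best of 3, 2, 6, 2, 13); Vantage gets 6.
- P2 → Wexler plays Y (best of 6, 5, 9, 13, 11); Vantage gets 10.
- P3 → Wexler plays W (best of 14, 15, 13, 11, 10); Vantage gets 11.
- P4 → Wexler plays Z (best of 2, 4, 8, 1, 10); Vantage gets 3.
Maximizing over 6, 10, 11, 3, Vantage chooses P3. Subgame-perfect outcome: (P3, W) with payoffs (11, 15).
Under simultaneous play:
Vantage's best replies: V→P4; W→P1; X→P1; Y→P2; Z→P2.
Wexler's best replies: P1→Z; P2→Y; P3→W; P4→Z.
Only (P2, Y) has each player best-responding; Nash payoffs (10, 13).
Sequential outcome (P3, W) differs from the Nash profile (P2, Y).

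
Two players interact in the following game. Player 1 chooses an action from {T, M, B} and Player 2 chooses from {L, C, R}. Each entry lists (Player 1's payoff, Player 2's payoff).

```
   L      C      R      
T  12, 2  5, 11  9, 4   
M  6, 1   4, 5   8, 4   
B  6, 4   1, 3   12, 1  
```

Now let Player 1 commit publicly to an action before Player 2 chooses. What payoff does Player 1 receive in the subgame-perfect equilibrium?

6

Work backward from Player 2's decision.
- T: BR = C, leader payoff 5.
- M: BR = C, leader payoff 4.
- B: BR = L, leader payoff 6.
Among 5, 4, 6, the best is 6 at B. Subgame-perfect outcome: (B, L) with payoffs (6, 4).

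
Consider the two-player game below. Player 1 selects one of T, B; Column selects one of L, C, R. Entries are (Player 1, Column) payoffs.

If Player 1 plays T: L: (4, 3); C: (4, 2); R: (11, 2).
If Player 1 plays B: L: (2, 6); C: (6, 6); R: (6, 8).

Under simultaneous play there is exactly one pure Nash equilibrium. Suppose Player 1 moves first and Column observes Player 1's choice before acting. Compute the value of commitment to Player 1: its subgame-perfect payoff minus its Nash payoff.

Backward induction with Player 1 moving first.
- T → Column plays L (best of 3, 2, 2); Player 1 gets 4.
- B → Column plays R (best of 6, 6, 8); Player 1 gets 6.
Player 1's induced payoffs are 4, 6, so Player 1 commits to B. Subgame-perfect outcome: (B, R) with payoffs (6, 8).
For the simultaneous game, intersect best replies.
Player 1's best replies: L→T; C→B; R→T.
Column's best replies: T→L; B→R.
The unique mutual best reply is (T, L), giving (4, 3).
Player 1's commitment gain: 6 − 4 = 2.

2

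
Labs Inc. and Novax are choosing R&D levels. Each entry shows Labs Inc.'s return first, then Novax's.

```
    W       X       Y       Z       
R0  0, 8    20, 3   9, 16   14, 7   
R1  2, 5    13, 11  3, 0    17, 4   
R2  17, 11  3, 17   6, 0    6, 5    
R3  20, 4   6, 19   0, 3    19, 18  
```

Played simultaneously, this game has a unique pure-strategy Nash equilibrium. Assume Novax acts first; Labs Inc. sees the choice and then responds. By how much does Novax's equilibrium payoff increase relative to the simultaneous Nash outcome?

Solve by backward induction (Novax leads).
- W: Labs Inc. compares 0, 2, 17, 20 and picks R3; Novax would get 4.
- X: Labs Inc. compares 20, 13, 3, 6 and picks R0; Novax would get 3.
- Y: Labs Inc. compares 9, 3, 6, 0 and picks R0; Novax would get 16.
- Z: Labs Inc. compares 14, 17, 6, 19 and picks R3; Novax would get 18.
Novax's induced payoffs are 4, 3, 16, 18, so Novax commits to Z. Subgame-perfect outcome: (R3, Z) with payoffs (19, 18).
Now find the simultaneous Nash equilibrium.
Labs Inc.'s best replies: W→R3; X→R0; Y→R0; Z→R3.
Novax's best replies: R0→Y; R1→X; R2→X; R3→X.
Only (R0, Y) has each player best-responding; Nash payoffs (9, 16).
Novax's commitment gain: 18 − 16 = 2.

2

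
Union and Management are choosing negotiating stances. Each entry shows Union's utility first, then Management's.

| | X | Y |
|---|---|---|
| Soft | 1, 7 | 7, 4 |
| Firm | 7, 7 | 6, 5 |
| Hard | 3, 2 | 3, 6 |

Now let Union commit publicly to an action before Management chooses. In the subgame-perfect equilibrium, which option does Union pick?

Backward induction with Union moving first.
- Soft: Management compares 7, 4 and picks X; Union would get 1.
- Firm: Management compares 7, 5 and picks X; Union would get 7.
- Hard: Management compares 2, 6 and picks Y; Union would get 3.
Maximizing over 1, 7, 3, Union chooses Firm. Subgame-perfect outcome: (Firm, X) with payoffs (7, 7).

Firm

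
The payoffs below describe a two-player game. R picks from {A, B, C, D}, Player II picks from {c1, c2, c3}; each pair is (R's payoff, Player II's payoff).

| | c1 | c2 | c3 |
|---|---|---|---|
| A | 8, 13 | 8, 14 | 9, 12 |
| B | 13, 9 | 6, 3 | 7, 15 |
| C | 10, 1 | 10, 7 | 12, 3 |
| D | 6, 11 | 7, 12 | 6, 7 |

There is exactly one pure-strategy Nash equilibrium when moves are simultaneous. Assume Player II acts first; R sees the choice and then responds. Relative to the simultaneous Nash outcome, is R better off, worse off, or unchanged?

better off

Backward induction with Player II moving first.
- c1 → R plays B (best of 8, 13, 10, 6); Player II gets 9.
- c2 → R plays C (best of 8, 6, 10, 7); Player II gets 7.
- c3 → R plays C (best of 9, 7, 12, 6); Player II gets 3.
Maximizing over 9, 7, 3, Player II chooses c1. Subgame-perfect outcome: (B, c1) with payoffs (13, 9).
For the simultaneous game, intersect best replies.
R's best replies: c1→B; c2→C; c3→C.
Player II's best replies: A→c2; B→c3; C→c2; D→c2.
The unique mutual best reply is (C, c2), giving (10, 7).
R earns 13 sequentially versus 10 at the Nash outcome: better off.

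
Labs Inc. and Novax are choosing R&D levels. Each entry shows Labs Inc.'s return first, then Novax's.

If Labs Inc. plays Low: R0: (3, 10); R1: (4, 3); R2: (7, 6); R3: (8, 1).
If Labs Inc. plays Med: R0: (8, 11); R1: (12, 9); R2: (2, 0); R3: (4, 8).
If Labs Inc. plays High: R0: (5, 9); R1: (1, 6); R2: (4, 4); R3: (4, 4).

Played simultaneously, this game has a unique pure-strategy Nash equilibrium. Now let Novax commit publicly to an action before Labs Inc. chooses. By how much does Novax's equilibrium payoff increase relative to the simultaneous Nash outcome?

0

Labs Inc. best-responds to each possible Novax move:
- R0: Labs Inc. compares 3, 8, 5 and picks Med; Novax would get 11.
- R1: Labs Inc. compares 4, 12, 1 and picks Med; Novax would get 9.
- R2: Labs Inc. compares 7, 2, 4 and picks Low; Novax would get 6.
- R3: Labs Inc. compares 8, 4, 4 and picks Low; Novax would get 1.
Novax's induced payoffs are 11, 9, 6, 1, so Novax commits to R0. Subgame-perfect outcome: (Med, R0) with payoffs (8, 11).
Under simultaneous play:
Labs Inc.'s best replies: R0→Med; R1→Med; R2→Low; R3→Low.
Novax's best replies: Low→R0; Med→R0; High→R0.
The unique mutual best reply is (Med, R0), giving (8, 11).
Novax's commitment gain: 11 − 11 = 0.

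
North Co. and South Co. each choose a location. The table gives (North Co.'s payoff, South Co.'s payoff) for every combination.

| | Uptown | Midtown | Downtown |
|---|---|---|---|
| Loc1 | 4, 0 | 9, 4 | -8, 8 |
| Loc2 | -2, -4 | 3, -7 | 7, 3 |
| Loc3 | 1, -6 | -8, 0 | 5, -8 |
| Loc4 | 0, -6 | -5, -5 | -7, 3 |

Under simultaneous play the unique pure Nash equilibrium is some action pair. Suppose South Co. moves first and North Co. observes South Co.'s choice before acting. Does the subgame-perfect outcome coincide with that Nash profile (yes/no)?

no

North Co. best-responds to each possible South Co. move:
- Uptown: North Co. compares 4, -2, 1, 0 and picks Loc1; South Co. would get 0.
- Midtown: North Co. compares 9, 3, -8, -5 and picks Loc1; South Co. would get 4.
- Downtown: North Co. compares -8, 7, 5, -7 and picks Loc2; South Co. would get 3.
Among 0, 4, 3, the best is 4 at Midtown. Subgame-perfect outcome: (Loc1, Midtown) with payoffs (9, 4).
For the simultaneous game, intersect best replies.
North Co.'s best replies: Uptown→Loc1; Midtown→Loc1; Downtown→Loc2.
South Co.'s best replies: Loc1→Downtown; Loc2→Downtown; Loc3→Midtown; Loc4→Downtown.
The unique mutual best reply is (Loc2, Downtown), giving (7, 3).
Sequential outcome (Loc1, Midtown) differs from the Nash profile (Loc2, Downtown).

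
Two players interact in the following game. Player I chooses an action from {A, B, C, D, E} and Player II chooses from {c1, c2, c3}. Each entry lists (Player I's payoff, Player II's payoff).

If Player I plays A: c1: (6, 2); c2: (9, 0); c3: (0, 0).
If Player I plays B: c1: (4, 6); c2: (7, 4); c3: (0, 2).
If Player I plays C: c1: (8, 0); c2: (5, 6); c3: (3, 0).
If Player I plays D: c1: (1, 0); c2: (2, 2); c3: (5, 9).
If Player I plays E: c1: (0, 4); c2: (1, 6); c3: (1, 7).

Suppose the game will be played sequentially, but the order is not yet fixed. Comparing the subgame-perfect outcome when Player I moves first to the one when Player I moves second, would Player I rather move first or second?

first

If Player I leads: Player II's best replies are A→c1, B→c1, C→c2, D→c3, E→c3; Player I's induced payoffs 6, 4, 5, 5, 1; outcome (A, c1), payoffs (6, 2).
If Player II leads: Player I's best replies are c1→C, c2→A, c3→D; Player II's induced payoffs 0, 0, 9; outcome (D, c3), payoffs (5, 9).
Player I gets 6 moving first and 5 moving second, so Player I prefers to move first.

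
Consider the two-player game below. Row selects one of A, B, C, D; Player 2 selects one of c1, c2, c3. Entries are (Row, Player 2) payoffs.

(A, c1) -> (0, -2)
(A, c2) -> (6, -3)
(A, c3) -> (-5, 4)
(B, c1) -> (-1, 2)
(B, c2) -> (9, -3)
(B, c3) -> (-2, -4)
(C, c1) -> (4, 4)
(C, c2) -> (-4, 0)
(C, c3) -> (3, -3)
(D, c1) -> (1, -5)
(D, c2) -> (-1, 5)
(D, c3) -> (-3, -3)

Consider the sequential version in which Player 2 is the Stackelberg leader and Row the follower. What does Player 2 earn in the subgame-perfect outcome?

4

Row best-responds to each possible Player 2 move:
- c1: Row compares 0, -1, 4, 1 and picks C; Player 2 would get 4.
- c2: Row compares 6, 9, -4, -1 and picks B; Player 2 would get -3.
- c3: Row compares -5, -2, 3, -3 and picks C; Player 2 would get -3.
Maximizing over 4, -3, -3, Player 2 chooses c1. Subgame-perfect outcome: (C, c1) with payoffs (4, 4).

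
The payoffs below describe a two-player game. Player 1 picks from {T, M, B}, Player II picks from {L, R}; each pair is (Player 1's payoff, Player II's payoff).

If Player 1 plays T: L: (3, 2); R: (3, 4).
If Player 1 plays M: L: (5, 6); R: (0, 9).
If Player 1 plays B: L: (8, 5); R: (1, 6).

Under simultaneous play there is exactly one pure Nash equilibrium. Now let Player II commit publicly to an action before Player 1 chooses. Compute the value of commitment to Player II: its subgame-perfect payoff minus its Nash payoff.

Work backward from Player 1's decision.
- L: BR = B, leader payoff 5.
- R: BR = T, leader payoff 4.
Maximizing over 5, 4, Player II chooses L. Subgame-perfect outcome: (B, L) with payoffs (8, 5).
Under simultaneous play:
Player 1's best replies: L→B; R→T.
Player II's best replies: T→R; M→R; B→R.
The unique mutual best reply is (T, R), giving (3, 4).
Player II's commitment gain: 5 − 4 = 1.

1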